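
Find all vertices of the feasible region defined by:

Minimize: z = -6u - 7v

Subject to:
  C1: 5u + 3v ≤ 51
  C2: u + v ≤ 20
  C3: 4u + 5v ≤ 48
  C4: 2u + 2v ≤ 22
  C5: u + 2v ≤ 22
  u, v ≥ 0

(0, 0), (10.2, 0), (9, 2), (7, 4), (0, 9.6)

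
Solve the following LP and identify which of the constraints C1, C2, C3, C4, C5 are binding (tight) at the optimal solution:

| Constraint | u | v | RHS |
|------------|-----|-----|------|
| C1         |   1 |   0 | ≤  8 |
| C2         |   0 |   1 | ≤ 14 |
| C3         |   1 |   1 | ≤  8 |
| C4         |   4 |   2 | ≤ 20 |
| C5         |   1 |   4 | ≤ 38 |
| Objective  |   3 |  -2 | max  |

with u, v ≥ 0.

At u = 5, v = 0, compute slack b - a·x for each constraint:
  C1: 8 − 5 = 3  (slack)
  C2: 14 − 0 = 14  (slack)
  C3: 8 − 5 = 3  (slack)
  C4: 20 − 20 = 0  (binding)
  C5: 38 − 5 = 33  (slack)

Optimal: u = 5, v = 0
Binding: C4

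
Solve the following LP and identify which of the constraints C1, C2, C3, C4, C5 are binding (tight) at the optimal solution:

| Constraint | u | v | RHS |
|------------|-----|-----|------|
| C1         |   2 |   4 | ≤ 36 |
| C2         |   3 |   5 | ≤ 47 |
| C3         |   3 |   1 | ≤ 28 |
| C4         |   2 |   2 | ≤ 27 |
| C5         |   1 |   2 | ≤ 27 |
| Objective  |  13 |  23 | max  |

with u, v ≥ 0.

At u = 4, v = 7, compute slack b - a·x for each constraint:
  C1: 36 − 36 = 0  (binding)
  C2: 47 − 47 = 0  (binding)
  C3: 28 − 19 = 9  (slack)
  C4: 27 − 22 = 5  (slack)
  C5: 27 − 18 = 9  (slack)

Optimal: u = 4, v = 7
Binding: C1, C2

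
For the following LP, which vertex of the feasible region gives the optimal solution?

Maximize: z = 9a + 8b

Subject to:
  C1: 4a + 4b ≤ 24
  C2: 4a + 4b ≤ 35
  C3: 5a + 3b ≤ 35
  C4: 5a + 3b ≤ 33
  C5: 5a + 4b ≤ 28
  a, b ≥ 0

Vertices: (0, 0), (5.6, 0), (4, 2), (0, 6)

Evaluate the objective at each vertex of the feasible region:
  z(0, 0) = 0
  z(5.6, 0) = 50.4
  z(4, 2) = 52  ←
  z(0, 6) = 48
The maximum is at a = 4, b = 2.

(4, 2)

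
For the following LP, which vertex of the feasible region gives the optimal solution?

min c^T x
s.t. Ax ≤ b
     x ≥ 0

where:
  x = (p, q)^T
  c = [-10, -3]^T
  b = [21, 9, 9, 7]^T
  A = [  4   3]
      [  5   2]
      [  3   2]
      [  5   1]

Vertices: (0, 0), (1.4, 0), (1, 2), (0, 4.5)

Evaluate the objective at each vertex of the feasible region:
  z(0, 0) = 0
  z(1.4, 0) = -14
  z(1, 2) = -16  ←
  z(0, 4.5) = -13.5
The minimum is at p = 1, q = 2.

(1, 2)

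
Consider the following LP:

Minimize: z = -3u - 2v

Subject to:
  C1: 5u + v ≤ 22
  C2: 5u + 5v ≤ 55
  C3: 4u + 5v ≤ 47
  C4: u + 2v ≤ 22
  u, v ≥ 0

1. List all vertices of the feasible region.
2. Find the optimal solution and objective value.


1. (0, 0), (4.4, 0), (3, 7), (0, 9.4)
2. u = 3, v = 7, z = -23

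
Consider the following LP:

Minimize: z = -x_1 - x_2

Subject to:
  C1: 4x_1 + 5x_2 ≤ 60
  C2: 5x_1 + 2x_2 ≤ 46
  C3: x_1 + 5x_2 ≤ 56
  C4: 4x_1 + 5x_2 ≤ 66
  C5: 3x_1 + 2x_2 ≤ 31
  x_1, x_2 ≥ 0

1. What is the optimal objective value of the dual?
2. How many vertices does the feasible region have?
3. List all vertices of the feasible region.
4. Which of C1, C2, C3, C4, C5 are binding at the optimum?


1. -13
2. 6
3. (0, 0), (9.2, 0), (7.5, 4.25), (5, 8), (1.333, 10.93), (0, 11.2)
4. C1, C5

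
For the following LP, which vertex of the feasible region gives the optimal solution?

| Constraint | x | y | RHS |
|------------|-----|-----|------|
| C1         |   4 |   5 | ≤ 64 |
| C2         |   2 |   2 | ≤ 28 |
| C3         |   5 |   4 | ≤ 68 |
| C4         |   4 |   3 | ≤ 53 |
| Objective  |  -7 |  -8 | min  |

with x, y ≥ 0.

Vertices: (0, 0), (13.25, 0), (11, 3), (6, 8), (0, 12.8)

Evaluate the objective at each vertex of the feasible region:
  z(0, 0) = 0
  z(13.25, 0) = -92.75
  z(11, 3) = -101
  z(6, 8) = -106  ←
  z(0, 12.8) = -102.4
The minimum is at x = 6, y = 8.

(6, 8)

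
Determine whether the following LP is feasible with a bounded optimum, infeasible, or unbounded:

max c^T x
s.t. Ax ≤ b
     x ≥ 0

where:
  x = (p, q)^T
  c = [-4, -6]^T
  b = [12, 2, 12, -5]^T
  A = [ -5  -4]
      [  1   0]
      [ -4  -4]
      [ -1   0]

Infeasible (no feasible solution exists)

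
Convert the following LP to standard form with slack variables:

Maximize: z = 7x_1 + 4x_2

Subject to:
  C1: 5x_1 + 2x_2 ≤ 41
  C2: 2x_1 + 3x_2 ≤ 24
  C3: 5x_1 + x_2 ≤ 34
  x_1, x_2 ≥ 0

max z = 7x_1 + 4x_2

s.t.
  5x_1 + 2x_2 + s1 = 41
  2x_1 + 3x_2 + s2 = 24
  5x_1 + x_2 + s3 = 34
  x_1, x_2, s1, s2, s3 ≥ 0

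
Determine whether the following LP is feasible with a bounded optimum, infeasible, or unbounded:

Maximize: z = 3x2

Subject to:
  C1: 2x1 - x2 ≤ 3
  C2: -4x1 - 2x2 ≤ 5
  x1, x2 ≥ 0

Unbounded (objective can increase without bound)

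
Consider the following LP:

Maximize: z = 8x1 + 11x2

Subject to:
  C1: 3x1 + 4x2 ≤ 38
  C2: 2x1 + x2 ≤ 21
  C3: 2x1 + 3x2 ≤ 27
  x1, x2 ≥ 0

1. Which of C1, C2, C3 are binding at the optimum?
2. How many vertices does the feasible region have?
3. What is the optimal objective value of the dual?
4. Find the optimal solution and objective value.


1. C1, C3
2. 5
3. 103
4. x1 = 6, x2 = 5, z = 103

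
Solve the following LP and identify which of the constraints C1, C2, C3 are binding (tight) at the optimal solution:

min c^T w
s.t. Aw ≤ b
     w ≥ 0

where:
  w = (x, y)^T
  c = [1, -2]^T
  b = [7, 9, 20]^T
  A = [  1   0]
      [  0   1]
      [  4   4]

At x = 0, y = 5, compute slack b - a·x for each constraint:
  C1: 7 − 0 = 7  (slack)
  C2: 9 − 5 = 4  (slack)
  C3: 20 − 20 = 0  (binding)

Optimal: x = 0, y = 5
Binding: C3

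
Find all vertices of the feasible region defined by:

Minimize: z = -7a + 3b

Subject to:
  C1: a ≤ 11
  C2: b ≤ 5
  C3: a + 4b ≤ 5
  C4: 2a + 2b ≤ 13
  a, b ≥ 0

(0, 0), (5, 0), (0, 1.25)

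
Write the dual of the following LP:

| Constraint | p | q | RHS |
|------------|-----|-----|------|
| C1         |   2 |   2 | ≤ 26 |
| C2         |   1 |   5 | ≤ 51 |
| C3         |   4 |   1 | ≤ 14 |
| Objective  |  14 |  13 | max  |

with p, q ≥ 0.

Primal max cᵀx s.t. Ax ≤ b, x ≥ 0  →  Dual min bᵀy s.t. Aᵀy ≥ c, y ≥ 0.

Minimize: z = 26y1 + 51y2 + 14y3

Subject to:
  2y1 + y2 + 4y3 ≥ 14
  2y1 + 5y2 + y3 ≥ 13
  y1, y2, y3 ≥ 0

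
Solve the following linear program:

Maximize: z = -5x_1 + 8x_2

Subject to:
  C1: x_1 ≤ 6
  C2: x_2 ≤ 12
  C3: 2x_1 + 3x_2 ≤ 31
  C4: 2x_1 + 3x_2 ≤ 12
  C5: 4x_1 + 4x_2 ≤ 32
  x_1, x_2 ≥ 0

Evaluate the objective at each vertex of the feasible region:
  z(0, 0) = 0
  z(6, 0) = -30
  z(0, 4) = 32  ←
The maximum is at x_1 = 0, x_2 = 4.

x_1 = 0, x_2 = 4, z = 32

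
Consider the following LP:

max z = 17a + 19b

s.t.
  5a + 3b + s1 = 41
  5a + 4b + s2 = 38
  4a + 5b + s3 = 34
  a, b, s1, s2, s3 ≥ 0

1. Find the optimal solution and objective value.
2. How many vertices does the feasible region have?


1. a = 6, b = 2, z = 140
2. 4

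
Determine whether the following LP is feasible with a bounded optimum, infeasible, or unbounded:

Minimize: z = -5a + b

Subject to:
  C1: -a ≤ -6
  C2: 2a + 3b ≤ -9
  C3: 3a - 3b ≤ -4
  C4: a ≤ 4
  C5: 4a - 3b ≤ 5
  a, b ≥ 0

Infeasible (no feasible solution exists)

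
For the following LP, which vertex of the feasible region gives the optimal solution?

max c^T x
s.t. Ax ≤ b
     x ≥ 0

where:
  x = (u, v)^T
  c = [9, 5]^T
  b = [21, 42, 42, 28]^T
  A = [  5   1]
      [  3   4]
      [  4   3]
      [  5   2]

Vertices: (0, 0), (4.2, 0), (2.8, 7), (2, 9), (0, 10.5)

Evaluate the objective at each vertex of the feasible region:
  z(0, 0) = 0
  z(4.2, 0) = 37.8
  z(2.8, 7) = 60.2
  z(2, 9) = 63  ←
  z(0, 10.5) = 52.5
The maximum is at u = 2, v = 9.

(2, 9)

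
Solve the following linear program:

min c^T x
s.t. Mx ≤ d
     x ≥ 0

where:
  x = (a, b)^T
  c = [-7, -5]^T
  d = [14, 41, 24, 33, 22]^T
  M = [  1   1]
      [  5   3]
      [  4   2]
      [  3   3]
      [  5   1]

Evaluate the objective at each vertex of the feasible region:
  z(0, 0) = 0
  z(4.4, 0) = -30.8
  z(3.333, 5.333) = -50
  z(1, 10) = -57  ←
  z(0, 11) = -55
The minimum is at a = 1, b = 10.

a = 1, b = 10, z = -57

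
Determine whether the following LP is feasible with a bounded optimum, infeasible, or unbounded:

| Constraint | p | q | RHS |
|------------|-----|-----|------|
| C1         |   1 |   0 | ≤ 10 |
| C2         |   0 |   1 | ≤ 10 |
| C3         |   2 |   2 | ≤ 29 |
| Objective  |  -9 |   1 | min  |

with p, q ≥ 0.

Feasible with a bounded optimal solution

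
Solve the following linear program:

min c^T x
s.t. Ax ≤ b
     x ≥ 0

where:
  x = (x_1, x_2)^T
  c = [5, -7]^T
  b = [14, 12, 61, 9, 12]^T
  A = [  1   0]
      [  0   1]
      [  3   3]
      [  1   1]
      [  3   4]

Evaluate the objective at each vertex of the feasible region:
  z(0, 0) = 0
  z(4, 0) = 20
  z(0, 3) = -21  ←
The minimum is at x_1 = 0, x_2 = 3.

x_1 = 0, x_2 = 3, z = -21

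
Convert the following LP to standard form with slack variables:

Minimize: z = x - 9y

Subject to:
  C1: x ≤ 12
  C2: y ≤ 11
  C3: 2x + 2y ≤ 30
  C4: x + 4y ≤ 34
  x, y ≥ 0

min z = x - 9y

s.t.
  x + s1 = 12
  y + s2 = 11
  2x + 2y + s3 = 30
  x + 4y + s4 = 34
  x, y, s1, s2, s3, s4 ≥ 0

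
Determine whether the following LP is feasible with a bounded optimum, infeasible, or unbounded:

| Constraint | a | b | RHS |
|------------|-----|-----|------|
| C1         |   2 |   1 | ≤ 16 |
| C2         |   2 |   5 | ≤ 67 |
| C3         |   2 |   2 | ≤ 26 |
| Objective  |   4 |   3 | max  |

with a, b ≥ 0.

Feasible with a bounded optimal solution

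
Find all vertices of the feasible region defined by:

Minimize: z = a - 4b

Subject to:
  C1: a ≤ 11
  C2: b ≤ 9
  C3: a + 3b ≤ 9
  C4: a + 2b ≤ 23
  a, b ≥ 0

(0, 0), (9, 0), (0, 3)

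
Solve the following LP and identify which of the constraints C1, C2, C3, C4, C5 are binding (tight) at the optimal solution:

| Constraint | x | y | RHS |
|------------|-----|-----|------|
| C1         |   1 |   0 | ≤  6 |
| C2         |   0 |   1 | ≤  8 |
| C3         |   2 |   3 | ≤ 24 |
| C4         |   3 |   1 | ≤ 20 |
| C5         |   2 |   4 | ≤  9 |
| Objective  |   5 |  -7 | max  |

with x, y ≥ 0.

At x = 4.5, y = 0, compute slack b - a·x for each constraint:
  C1: 6 − 4.5 = 1.5  (slack)
  C2: 8 − 0 = 8  (slack)
  C3: 24 − 9 = 15  (slack)
  C4: 20 − 13.5 = 6.5  (slack)
  C5: 9 − 9 = 0  (binding)

Optimal: x = 4.5, y = 0
Binding: C5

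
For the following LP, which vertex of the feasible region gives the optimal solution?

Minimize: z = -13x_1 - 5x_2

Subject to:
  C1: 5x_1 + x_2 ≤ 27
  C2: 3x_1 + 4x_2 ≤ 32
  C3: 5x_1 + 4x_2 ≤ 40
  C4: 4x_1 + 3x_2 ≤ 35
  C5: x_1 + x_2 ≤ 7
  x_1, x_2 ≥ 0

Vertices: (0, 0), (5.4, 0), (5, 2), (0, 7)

Evaluate the objective at each vertex of the feasible region:
  z(0, 0) = 0
  z(5.4, 0) = -70.2
  z(5, 2) = -75  ←
  z(0, 7) = -35
The minimum is at x_1 = 5, x_2 = 2.

(5, 2)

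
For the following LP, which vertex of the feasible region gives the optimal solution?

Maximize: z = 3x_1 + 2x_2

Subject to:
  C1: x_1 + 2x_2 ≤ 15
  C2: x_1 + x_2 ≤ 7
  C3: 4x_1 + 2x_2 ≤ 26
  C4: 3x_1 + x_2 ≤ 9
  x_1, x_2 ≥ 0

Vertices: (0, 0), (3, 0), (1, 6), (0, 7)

Evaluate the objective at each vertex of the feasible region:
  z(0, 0) = 0
  z(3, 0) = 9
  z(1, 6) = 15  ←
  z(0, 7) = 14
The maximum is at x_1 = 1, x_2 = 6.

(1, 6)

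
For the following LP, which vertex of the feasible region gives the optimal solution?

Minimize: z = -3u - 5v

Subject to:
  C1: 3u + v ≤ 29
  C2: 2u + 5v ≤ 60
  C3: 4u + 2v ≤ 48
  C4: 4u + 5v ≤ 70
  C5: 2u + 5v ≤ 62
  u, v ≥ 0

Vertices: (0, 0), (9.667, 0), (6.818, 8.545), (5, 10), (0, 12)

Evaluate the objective at each vertex of the feasible region:
  z(0, 0) = 0
  z(9.667, 0) = -29
  z(6.818, 8.545) = -63.18
  z(5, 10) = -65  ←
  z(0, 12) = -60
The minimum is at u = 5, v = 10.

(5, 10)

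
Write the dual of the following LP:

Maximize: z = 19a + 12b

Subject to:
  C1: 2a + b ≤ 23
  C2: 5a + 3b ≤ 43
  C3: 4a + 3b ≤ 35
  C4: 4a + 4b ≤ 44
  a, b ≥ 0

Primal max cᵀx s.t. Ax ≤ b, x ≥ 0  →  Dual min bᵀy s.t. Aᵀy ≥ c, y ≥ 0.

Minimize: z = 23y1 + 43y2 + 35y3 + 44y4

Subject to:
  2y1 + 5y2 + 4y3 + 4y4 ≥ 19
  y1 + 3y2 + 3y3 + 4y4 ≥ 12
  y1, y2, y3, y4 ≥ 0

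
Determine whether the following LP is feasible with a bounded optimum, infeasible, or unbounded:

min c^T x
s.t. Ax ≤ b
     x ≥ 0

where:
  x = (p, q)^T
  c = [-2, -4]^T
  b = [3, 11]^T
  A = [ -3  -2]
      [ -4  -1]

Unbounded (objective can decrease without bound)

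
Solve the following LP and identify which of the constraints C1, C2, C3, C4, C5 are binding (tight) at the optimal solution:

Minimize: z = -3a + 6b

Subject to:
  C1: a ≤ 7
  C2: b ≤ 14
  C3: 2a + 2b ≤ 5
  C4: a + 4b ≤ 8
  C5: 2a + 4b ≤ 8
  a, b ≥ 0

At a = 2.5, b = 0, compute slack b - a·x for each constraint:
  C1: 7 − 2.5 = 4.5  (slack)
  C2: 14 − 0 = 14  (slack)
  C3: 5 − 5 = 0  (binding)
  C4: 8 − 2.5 = 5.5  (slack)
  C5: 8 − 5 = 3  (slack)

Optimal: a = 2.5, b = 0
Binding: C3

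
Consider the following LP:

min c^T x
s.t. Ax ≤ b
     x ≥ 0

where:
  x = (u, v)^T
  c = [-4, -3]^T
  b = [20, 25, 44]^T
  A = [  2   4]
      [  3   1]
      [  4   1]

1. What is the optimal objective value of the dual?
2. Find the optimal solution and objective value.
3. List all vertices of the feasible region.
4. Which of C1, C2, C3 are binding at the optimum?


1. -35
2. u = 8, v = 1, z = -35
3. (0, 0), (8.333, 0), (8, 1), (0, 5)
4. C1, C2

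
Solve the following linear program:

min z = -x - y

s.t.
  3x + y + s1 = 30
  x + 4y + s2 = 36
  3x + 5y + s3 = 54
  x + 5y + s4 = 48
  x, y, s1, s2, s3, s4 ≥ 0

Evaluate the objective at each vertex of the feasible region:
  z(0, 0) = 0
  z(10, 0) = -10
  z(8, 6) = -14  ←
  z(5.143, 7.714) = -12.86
  z(0, 9) = -9
The minimum is at x = 8, y = 6.

x = 8, y = 6, z = -14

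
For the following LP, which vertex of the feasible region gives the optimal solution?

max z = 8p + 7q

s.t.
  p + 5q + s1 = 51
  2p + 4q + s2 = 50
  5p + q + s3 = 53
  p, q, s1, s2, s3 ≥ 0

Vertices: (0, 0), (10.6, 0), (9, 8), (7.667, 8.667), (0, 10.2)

Evaluate the objective at each vertex of the feasible region:
  z(0, 0) = 0
  z(10.6, 0) = 84.8
  z(9, 8) = 128  ←
  z(7.667, 8.667) = 122
  z(0, 10.2) = 71.4
The maximum is at p = 9, q = 8.

(9, 8)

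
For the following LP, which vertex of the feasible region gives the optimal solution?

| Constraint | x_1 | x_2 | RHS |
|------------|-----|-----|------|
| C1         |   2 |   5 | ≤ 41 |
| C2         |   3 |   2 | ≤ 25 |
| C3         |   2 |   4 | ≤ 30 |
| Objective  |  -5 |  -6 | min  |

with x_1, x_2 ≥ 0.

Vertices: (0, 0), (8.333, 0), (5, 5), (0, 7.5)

Evaluate the objective at each vertex of the feasible region:
  z(0, 0) = 0
  z(8.333, 0) = -41.67
  z(5, 5) = -55  ←
  z(0, 7.5) = -45
The minimum is at x_1 = 5, x_2 = 5.

(5, 5)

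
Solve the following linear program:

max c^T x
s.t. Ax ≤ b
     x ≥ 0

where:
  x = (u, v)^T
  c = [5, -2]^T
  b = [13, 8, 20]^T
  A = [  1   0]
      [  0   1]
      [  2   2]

Evaluate the objective at each vertex of the feasible region:
  z(0, 0) = 0
  z(10, 0) = 50  ←
  z(2, 8) = -6
  z(0, 8) = -16
The maximum is at u = 10, v = 0.

u = 10, v = 0, z = 50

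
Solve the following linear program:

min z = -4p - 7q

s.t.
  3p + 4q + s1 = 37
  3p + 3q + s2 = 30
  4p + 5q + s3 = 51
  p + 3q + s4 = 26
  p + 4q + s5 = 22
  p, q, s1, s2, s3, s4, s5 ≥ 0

Evaluate the objective at each vertex of the feasible region:
  z(0, 0) = 0
  z(10, 0) = -40
  z(6, 4) = -52  ←
  z(0, 5.5) = -38.5
The minimum is at p = 6, q = 4.

p = 6, q = 4, z = -52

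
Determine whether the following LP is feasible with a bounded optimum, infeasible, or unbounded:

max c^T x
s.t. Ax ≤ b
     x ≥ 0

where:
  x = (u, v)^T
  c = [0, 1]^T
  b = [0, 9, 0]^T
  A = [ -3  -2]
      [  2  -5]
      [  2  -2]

Unbounded (objective can increase without bound)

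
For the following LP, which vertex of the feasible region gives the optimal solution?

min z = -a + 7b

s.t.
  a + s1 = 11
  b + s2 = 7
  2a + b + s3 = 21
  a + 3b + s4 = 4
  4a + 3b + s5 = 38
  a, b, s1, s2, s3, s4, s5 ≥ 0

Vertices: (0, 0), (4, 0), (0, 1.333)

Evaluate the objective at each vertex of the feasible region:
  z(0, 0) = 0
  z(4, 0) = -4  ←
  z(0, 1.333) = 9.333
The minimum is at a = 4, b = 0.

(4, 0)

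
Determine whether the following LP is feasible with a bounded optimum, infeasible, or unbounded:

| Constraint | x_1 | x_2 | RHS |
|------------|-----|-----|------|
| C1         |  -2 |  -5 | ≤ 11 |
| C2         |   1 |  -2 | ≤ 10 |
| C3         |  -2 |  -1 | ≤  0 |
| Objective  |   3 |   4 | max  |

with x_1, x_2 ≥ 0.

Unbounded (objective can increase without bound)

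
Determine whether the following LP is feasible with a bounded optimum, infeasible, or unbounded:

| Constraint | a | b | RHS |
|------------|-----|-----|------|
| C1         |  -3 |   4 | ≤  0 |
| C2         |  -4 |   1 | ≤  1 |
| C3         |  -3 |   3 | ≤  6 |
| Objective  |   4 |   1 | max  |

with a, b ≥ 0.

Unbounded (objective can increase without bound)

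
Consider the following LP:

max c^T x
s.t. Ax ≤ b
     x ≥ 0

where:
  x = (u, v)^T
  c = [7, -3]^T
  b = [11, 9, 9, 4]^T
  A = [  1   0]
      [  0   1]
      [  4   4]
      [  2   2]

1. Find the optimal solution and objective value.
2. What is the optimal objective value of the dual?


1. u = 2, v = 0, z = 14
2. 14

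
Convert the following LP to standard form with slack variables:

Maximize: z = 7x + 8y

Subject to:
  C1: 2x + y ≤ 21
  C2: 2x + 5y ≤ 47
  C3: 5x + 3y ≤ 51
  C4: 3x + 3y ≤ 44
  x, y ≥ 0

max z = 7x + 8y

s.t.
  2x + y + s1 = 21
  2x + 5y + s2 = 47
  5x + 3y + s3 = 51
  3x + 3y + s4 = 44
  x, y, s1, s2, s3, s4 ≥ 0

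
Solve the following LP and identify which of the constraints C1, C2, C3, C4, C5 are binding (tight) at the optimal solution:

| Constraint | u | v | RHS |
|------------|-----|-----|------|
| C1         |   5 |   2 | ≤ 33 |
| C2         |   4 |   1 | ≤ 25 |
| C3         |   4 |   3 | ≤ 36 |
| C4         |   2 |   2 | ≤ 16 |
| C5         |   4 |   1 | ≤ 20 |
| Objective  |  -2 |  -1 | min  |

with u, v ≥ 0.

At u = 4, v = 4, compute slack b - a·x for each constraint:
  C1: 33 − 28 = 5  (slack)
  C2: 25 − 20 = 5  (slack)
  C3: 36 − 28 = 8  (slack)
  C4: 16 − 16 = 0  (binding)
  C5: 20 − 20 = 0  (binding)

Optimal: u = 4, v = 4
Binding: C4, C5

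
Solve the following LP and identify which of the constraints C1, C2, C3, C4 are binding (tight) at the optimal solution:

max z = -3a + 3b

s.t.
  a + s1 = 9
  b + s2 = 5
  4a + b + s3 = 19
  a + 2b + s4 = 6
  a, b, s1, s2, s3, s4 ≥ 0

At a = 0, b = 3, compute slack b - a·x for each constraint:
  C1: 9 − 0 = 9  (slack)
  C2: 5 − 3 = 2  (slack)
  C3: 19 − 3 = 16  (slack)
  C4: 6 − 6 = 0  (binding)

Optimal: a = 0, b = 3
Binding: C4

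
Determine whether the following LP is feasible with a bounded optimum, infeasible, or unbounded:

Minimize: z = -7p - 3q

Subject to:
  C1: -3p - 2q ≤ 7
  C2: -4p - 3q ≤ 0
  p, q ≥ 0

Unbounded (objective can decrease without bound)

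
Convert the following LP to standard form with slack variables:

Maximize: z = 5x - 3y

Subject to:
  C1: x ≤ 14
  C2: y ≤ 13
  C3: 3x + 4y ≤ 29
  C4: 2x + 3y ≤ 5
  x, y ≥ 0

max z = 5x - 3y

s.t.
  x + s1 = 14
  y + s2 = 13
  3x + 4y + s3 = 29
  2x + 3y + s4 = 5
  x, y, s1, s2, s3, s4 ≥ 0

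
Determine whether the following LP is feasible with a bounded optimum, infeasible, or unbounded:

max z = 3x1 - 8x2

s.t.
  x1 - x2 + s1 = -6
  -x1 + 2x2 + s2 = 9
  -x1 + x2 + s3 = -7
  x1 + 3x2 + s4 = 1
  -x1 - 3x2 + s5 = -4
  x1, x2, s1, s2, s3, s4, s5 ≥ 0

Infeasible (no feasible solution exists)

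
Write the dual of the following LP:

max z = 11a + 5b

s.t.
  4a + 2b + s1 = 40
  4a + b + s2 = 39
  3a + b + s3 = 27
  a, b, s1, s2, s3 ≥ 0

Primal max cᵀx s.t. Ax ≤ b, x ≥ 0  →  Dual min bᵀy s.t. Aᵀy ≥ c, y ≥ 0.

Minimize: z = 40y1 + 39y2 + 27y3

Subject to:
  4y1 + 4y2 + 3y3 ≥ 11
  2y1 + y2 + y3 ≥ 5
  y1, y2, y3 ≥ 0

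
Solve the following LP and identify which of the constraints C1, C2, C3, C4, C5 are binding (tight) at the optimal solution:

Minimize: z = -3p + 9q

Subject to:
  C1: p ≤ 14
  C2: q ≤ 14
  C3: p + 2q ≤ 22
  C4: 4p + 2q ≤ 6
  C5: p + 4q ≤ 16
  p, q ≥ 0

At p = 1.5, q = 0, compute slack b - a·x for each constraint:
  C1: 14 − 1.5 = 12.5  (slack)
  C2: 14 − 0 = 14  (slack)
  C3: 22 − 1.5 = 20.5  (slack)
  C4: 6 − 6 = 0  (binding)
  C5: 16 − 1.5 = 14.5  (slack)

Optimal: p = 1.5, q = 0
Binding: C4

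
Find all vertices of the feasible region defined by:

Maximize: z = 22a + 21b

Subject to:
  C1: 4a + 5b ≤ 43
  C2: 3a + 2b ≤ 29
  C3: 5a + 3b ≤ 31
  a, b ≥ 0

(0, 0), (6.2, 0), (2, 7), (0, 8.6)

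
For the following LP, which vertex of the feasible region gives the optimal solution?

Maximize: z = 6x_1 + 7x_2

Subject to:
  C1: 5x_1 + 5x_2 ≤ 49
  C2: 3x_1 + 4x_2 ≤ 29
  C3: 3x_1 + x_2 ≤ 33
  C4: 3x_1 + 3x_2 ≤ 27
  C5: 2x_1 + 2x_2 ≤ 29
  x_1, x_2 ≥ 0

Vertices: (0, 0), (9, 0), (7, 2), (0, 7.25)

Evaluate the objective at each vertex of the feasible region:
  z(0, 0) = 0
  z(9, 0) = 54
  z(7, 2) = 56  ←
  z(0, 7.25) = 50.75
The maximum is at x_1 = 7, x_2 = 2.

(7, 2)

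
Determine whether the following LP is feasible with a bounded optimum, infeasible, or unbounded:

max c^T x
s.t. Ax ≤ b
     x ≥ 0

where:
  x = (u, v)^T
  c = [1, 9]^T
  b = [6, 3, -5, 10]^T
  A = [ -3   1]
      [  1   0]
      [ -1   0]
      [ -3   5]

Infeasible (no feasible solution exists)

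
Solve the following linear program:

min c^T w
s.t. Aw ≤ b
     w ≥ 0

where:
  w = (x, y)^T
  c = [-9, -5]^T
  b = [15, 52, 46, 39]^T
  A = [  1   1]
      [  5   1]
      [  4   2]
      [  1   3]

Evaluate the objective at each vertex of the feasible region:
  z(0, 0) = 0
  z(10.4, 0) = -93.6
  z(9.667, 3.667) = -105.3
  z(8, 7) = -107  ←
  z(3, 12) = -87
  z(0, 13) = -65
The minimum is at x = 8, y = 7.

x = 8, y = 7, z = -107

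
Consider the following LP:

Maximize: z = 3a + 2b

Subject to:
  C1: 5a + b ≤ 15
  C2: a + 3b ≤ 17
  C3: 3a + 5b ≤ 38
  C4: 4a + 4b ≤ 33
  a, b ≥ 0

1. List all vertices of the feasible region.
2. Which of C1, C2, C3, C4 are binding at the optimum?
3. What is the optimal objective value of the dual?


1. (0, 0), (3, 0), (2, 5), (0, 5.667)
2. C1, C2
3. 16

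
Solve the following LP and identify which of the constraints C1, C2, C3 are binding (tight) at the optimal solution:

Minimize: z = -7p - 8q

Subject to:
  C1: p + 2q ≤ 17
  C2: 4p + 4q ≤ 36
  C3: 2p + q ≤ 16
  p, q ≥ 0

At p = 1, q = 8, compute slack b - a·x for each constraint:
  C1: 17 − 17 = 0  (binding)
  C2: 36 − 36 = 0  (binding)
  C3: 16 − 10 = 6  (slack)

Optimal: p = 1, q = 8
Binding: C1, C2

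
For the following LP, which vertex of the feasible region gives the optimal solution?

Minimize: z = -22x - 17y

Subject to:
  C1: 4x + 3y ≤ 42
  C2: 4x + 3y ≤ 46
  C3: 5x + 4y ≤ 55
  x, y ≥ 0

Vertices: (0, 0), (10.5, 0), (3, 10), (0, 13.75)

Evaluate the objective at each vertex of the feasible region:
  z(0, 0) = 0
  z(10.5, 0) = -231
  z(3, 10) = -236  ←
  z(0, 13.75) = -233.8
The minimum is at x = 3, y = 10.

(3, 10)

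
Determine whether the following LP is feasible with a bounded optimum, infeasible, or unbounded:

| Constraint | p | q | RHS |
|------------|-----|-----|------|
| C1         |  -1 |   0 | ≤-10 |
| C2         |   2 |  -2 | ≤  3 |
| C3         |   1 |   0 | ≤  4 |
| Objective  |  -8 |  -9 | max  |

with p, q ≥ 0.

Infeasible (no feasible solution exists)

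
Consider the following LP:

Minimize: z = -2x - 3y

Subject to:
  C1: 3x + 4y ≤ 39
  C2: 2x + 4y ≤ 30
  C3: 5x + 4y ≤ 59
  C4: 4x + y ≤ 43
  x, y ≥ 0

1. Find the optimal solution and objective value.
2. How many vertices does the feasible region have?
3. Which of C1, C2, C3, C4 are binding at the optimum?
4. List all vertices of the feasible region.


1. x = 9, y = 3, z = -27
2. 6
3. C1, C2
4. (0, 0), (10.75, 0), (10.27, 1.909), (10, 2.25), (9, 3), (0, 7.5)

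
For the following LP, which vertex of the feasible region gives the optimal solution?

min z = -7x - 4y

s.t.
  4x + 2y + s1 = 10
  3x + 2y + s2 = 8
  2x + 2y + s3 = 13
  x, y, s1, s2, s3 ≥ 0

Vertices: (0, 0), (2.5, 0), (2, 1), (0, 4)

Evaluate the objective at each vertex of the feasible region:
  z(0, 0) = 0
  z(2.5, 0) = -17.5
  z(2, 1) = -18  ←
  z(0, 4) = -16
The minimum is at x = 2, y = 1.

(2, 1)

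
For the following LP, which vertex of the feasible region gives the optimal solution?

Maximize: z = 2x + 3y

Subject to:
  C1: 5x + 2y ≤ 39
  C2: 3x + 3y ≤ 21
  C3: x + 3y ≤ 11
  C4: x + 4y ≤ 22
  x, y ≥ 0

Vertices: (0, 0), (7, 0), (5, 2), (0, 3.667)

Evaluate the objective at each vertex of the feasible region:
  z(0, 0) = 0
  z(7, 0) = 14
  z(5, 2) = 16  ←
  z(0, 3.667) = 11
The maximum is at x = 5, y = 2.

(5, 2)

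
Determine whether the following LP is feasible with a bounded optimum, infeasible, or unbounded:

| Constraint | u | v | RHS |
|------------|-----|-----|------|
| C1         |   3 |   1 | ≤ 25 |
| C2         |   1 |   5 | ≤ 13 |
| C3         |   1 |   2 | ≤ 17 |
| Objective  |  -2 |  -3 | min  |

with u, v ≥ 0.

Feasible with a bounded optimal solution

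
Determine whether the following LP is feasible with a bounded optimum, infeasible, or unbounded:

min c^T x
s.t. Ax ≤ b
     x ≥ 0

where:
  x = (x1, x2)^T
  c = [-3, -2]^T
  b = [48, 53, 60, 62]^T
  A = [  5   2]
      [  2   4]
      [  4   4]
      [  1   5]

Feasible with a bounded optimal solution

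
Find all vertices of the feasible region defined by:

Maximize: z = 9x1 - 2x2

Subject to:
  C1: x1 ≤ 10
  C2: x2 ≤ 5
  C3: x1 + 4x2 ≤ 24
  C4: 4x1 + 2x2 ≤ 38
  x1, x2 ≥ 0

(0, 0), (9.5, 0), (7.429, 4.143), (4, 5), (0, 5)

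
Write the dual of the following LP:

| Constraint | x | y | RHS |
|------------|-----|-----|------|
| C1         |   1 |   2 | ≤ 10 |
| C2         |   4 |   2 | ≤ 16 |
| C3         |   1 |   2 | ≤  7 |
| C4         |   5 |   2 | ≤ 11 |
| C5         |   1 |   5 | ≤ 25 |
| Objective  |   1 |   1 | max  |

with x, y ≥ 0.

Primal max cᵀx s.t. Ax ≤ b, x ≥ 0  →  Dual min bᵀy s.t. Aᵀy ≥ c, y ≥ 0.

Minimize: z = 10y1 + 16y2 + 7y3 + 11y4 + 25y5

Subject to:
  y1 + 4y2 + y3 + 5y4 + y5 ≥ 1
  2y1 + 2y2 + 2y3 + 2y4 + 5y5 ≥ 1
  y1, y2, y3, y4, y5 ≥ 0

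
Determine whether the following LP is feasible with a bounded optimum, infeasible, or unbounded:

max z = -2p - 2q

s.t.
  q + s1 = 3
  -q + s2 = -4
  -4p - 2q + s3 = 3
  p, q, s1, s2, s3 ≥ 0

Infeasible (no feasible solution exists)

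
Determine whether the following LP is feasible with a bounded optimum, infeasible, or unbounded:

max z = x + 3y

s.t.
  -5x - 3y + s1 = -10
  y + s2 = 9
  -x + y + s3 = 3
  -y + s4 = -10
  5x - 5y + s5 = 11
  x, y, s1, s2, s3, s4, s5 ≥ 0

Infeasible (no feasible solution exists)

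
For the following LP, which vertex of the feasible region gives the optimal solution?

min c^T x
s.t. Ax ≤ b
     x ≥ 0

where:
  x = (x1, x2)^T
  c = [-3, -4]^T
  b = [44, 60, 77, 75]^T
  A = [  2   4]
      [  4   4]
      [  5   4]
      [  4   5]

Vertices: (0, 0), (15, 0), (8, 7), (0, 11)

Evaluate the objective at each vertex of the feasible region:
  z(0, 0) = 0
  z(15, 0) = -45
  z(8, 7) = -52  ←
  z(0, 11) = -44
The minimum is at x1 = 8, x2 = 7.

(8, 7)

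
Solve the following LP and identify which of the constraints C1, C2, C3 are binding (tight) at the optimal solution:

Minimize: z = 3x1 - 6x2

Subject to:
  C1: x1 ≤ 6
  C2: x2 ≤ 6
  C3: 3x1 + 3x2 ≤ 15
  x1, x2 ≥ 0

At x1 = 0, x2 = 5, compute slack b - a·x for each constraint:
  C1: 6 − 0 = 6  (slack)
  C2: 6 − 5 = 1  (slack)
  C3: 15 − 15 = 0  (binding)

Optimal: x1 = 0, x2 = 5
Binding: C3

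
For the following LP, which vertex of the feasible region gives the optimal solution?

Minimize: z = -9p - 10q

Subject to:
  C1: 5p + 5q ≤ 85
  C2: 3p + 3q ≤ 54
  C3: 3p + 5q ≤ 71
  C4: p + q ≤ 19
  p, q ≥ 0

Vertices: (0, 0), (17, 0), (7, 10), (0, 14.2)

Evaluate the objective at each vertex of the feasible region:
  z(0, 0) = 0
  z(17, 0) = -153
  z(7, 10) = -163  ←
  z(0, 14.2) = -142
The minimum is at p = 7, q = 10.

(7, 10)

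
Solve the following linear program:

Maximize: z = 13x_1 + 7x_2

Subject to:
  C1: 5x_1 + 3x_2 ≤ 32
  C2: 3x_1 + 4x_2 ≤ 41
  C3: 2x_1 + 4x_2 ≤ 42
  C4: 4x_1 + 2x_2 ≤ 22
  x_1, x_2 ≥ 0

Evaluate the objective at each vertex of the feasible region:
  z(0, 0) = 0
  z(5.5, 0) = 71.5
  z(1, 9) = 76  ←
  z(0.4545, 9.909) = 75.27
  z(0, 10.25) = 71.75
The maximum is at x_1 = 1, x_2 = 9.

x_1 = 1, x_2 = 9, z = 76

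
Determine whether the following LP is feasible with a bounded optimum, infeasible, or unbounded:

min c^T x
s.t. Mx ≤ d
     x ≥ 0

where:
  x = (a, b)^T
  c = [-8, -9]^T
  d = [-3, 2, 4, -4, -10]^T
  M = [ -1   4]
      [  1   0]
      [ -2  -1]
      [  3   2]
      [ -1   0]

Infeasible (no feasible solution exists)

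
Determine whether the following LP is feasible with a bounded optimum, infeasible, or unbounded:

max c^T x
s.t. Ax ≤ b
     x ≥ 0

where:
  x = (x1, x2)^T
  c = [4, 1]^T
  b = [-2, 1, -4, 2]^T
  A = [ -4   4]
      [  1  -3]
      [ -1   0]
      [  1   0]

Infeasible (no feasible solution exists)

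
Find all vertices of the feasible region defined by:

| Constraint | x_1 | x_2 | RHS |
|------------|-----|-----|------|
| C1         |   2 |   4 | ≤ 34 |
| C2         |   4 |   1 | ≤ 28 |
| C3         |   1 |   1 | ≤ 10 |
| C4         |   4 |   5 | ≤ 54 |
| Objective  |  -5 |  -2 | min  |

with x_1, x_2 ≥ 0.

(0, 0), (7, 0), (6, 4), (3, 7), (0, 8.5)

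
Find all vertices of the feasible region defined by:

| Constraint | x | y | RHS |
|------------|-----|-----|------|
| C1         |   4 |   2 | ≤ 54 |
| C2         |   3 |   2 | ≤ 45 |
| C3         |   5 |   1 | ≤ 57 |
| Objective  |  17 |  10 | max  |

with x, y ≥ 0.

(0, 0), (11.4, 0), (10, 7), (9, 9), (0, 22.5)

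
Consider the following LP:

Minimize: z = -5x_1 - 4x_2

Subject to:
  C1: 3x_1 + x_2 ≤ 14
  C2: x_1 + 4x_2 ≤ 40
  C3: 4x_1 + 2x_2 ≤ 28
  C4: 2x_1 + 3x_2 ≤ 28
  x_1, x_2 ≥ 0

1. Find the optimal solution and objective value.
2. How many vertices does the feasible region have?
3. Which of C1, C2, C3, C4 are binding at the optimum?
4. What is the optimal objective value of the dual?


1. x_1 = 2, x_2 = 8, z = -42
2. 4
3. C1, C4
4. -42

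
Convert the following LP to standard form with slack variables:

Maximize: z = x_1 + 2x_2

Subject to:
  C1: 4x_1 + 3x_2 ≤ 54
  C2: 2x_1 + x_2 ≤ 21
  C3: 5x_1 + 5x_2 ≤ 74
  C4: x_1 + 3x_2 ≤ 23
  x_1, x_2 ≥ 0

max z = x_1 + 2x_2

s.t.
  4x_1 + 3x_2 + s1 = 54
  2x_1 + x_2 + s2 = 21
  5x_1 + 5x_2 + s3 = 74
  x_1 + 3x_2 + s4 = 23
  x_1, x_2, s1, s2, s3, s4 ≥ 0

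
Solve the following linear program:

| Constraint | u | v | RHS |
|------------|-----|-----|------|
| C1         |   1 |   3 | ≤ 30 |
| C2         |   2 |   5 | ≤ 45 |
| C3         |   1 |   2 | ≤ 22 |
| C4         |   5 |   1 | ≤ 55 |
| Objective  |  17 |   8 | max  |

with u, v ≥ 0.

Evaluate the objective at each vertex of the feasible region:
  z(0, 0) = 0
  z(11, 0) = 187
  z(10, 5) = 210  ←
  z(0, 9) = 72
The maximum is at u = 10, v = 5.

u = 10, v = 5, z = 210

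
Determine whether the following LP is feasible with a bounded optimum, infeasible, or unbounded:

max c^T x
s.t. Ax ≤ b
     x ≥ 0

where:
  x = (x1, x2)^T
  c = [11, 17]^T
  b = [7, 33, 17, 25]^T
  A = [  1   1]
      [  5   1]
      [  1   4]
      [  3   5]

Feasible with a bounded optimal solution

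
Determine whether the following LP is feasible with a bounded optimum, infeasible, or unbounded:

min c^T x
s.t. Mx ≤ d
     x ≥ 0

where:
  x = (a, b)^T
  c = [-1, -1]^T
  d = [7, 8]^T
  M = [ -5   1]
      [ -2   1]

Unbounded (objective can decrease without bound)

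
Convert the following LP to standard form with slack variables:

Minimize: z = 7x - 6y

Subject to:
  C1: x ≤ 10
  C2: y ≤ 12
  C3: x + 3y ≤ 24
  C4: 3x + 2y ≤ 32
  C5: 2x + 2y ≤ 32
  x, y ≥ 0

min z = 7x - 6y

s.t.
  x + s1 = 10
  y + s2 = 12
  x + 3y + s3 = 24
  3x + 2y + s4 = 32
  2x + 2y + s5 = 32
  x, y, s1, s2, s3, s4, s5 ≥ 0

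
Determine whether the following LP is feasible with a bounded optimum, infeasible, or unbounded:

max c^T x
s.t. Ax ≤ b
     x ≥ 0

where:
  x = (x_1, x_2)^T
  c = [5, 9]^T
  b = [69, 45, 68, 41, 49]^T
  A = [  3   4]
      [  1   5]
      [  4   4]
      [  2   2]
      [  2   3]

Feasible with a bounded optimal solution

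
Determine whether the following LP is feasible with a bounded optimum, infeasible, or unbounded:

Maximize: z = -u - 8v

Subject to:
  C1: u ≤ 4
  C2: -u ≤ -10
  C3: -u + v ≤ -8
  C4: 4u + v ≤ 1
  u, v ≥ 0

Infeasible (no feasible solution exists)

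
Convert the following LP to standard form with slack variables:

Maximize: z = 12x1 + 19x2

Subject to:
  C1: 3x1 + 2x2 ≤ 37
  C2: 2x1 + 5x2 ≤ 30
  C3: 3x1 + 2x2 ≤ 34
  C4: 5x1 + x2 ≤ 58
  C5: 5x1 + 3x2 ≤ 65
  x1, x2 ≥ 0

max z = 12x1 + 19x2

s.t.
  3x1 + 2x2 + s1 = 37
  2x1 + 5x2 + s2 = 30
  3x1 + 2x2 + s3 = 34
  5x1 + x2 + s4 = 58
  5x1 + 3x2 + s5 = 65
  x1, x2, s1, s2, s3, s4, s5 ≥ 0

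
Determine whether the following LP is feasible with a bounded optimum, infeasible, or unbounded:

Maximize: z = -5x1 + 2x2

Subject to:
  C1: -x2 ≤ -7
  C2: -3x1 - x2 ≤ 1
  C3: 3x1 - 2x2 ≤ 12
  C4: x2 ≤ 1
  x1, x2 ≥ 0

Infeasible (no feasible solution exists)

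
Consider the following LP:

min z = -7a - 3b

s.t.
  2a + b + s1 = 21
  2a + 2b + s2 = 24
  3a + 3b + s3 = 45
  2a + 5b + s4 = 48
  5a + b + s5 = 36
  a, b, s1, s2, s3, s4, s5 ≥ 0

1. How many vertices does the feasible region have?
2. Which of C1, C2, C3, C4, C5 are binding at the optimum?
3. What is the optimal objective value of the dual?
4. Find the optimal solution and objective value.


1. 5
2. C2, C5
3. -60
4. a = 6, b = 6, z = -60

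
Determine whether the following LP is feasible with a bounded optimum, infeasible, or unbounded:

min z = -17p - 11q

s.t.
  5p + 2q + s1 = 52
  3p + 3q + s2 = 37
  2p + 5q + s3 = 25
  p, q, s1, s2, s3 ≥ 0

Feasible with a bounded optimal solution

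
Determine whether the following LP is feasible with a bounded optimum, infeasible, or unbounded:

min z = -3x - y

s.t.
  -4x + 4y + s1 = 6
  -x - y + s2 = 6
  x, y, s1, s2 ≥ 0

Unbounded (objective can decrease without bound)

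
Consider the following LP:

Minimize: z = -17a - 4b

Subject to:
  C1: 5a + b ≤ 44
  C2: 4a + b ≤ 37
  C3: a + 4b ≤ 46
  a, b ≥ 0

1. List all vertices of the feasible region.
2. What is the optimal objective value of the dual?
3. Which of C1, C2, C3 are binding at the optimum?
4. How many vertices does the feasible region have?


1. (0, 0), (8.8, 0), (7, 9), (6.8, 9.8), (0, 11.5)
2. -155
3. C1, C2
4. 5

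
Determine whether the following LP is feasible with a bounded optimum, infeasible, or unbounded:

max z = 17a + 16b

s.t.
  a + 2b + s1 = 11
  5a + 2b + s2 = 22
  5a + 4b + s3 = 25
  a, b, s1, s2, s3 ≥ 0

Feasible with a bounded optimal solution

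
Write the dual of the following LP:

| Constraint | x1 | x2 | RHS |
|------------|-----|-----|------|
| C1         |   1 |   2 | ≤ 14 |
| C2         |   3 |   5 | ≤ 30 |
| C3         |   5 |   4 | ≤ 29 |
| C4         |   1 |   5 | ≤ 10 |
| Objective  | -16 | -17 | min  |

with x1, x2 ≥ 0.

Primal min cᵀx s.t. Ax ≤ b, x ≥ 0  →  Dual max −bᵀy s.t. Aᵀy ≥ −c, y ≥ 0.

Maximize: z = -14y1 - 30y2 - 29y3 - 10y4

Subject to:
  y1 + 3y2 + 5y3 + y4 ≥ 16
  2y1 + 5y2 + 4y3 + 5y4 ≥ 17
  y1, y2, y3, y4 ≥ 0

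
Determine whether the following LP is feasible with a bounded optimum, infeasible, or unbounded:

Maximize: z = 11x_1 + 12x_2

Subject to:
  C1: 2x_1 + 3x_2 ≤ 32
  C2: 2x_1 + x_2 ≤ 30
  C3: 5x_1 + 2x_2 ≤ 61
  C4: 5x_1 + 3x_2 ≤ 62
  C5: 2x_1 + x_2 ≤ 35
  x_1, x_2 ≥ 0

Feasible with a bounded optimal solution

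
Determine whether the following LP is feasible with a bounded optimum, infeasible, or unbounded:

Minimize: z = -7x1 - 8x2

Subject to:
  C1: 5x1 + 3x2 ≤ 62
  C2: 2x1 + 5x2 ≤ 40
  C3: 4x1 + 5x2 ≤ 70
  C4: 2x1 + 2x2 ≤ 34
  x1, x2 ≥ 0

Feasible with a bounded optimal solution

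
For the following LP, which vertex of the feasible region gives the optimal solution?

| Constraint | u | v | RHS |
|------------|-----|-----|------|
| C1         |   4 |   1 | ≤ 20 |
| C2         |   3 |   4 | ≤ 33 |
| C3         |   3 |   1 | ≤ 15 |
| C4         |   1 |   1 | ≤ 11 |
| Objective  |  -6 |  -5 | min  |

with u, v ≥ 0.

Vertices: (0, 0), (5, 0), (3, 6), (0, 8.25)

Evaluate the objective at each vertex of the feasible region:
  z(0, 0) = 0
  z(5, 0) = -30
  z(3, 6) = -48  ←
  z(0, 8.25) = -41.25
The minimum is at u = 3, v = 6.

(3, 6)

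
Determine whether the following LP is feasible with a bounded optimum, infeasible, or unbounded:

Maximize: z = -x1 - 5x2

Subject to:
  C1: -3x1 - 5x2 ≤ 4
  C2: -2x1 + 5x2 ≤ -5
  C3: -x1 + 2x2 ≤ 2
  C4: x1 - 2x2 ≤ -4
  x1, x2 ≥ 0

Infeasible (no feasible solution exists)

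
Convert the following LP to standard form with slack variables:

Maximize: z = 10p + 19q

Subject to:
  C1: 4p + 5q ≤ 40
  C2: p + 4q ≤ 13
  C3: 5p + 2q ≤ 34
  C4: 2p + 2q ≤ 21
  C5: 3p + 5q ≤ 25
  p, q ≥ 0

max z = 10p + 19q

s.t.
  4p + 5q + s1 = 40
  p + 4q + s2 = 13
  5p + 2q + s3 = 34
  2p + 2q + s4 = 21
  3p + 5q + s5 = 25
  p, q, s1, s2, s3, s4, s5 ≥ 0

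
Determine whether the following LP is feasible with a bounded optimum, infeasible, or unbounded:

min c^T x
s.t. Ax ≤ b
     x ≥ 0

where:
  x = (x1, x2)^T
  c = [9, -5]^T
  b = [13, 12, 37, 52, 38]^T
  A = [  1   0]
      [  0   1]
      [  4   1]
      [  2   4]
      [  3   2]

Feasible with a bounded optimal solution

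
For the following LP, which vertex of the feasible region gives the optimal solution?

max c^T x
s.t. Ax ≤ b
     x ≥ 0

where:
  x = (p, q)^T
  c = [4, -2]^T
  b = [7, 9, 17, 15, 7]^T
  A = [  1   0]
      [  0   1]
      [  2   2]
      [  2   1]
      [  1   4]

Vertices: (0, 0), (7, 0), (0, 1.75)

Evaluate the objective at each vertex of the feasible region:
  z(0, 0) = 0
  z(7, 0) = 28  ←
  z(0, 1.75) = -3.5
The maximum is at p = 7, q = 0.

(7, 0)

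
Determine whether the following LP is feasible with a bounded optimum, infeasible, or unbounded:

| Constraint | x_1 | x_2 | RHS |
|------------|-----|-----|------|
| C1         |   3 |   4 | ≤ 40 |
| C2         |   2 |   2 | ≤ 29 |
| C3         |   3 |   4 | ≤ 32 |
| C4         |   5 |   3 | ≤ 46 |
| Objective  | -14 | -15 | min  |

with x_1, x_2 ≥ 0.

Feasible with a bounded optimal solution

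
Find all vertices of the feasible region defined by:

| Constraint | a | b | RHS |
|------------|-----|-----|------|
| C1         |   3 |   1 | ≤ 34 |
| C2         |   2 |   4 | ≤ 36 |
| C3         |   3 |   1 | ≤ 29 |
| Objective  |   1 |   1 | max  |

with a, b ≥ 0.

(0, 0), (9.667, 0), (8, 5), (0, 9)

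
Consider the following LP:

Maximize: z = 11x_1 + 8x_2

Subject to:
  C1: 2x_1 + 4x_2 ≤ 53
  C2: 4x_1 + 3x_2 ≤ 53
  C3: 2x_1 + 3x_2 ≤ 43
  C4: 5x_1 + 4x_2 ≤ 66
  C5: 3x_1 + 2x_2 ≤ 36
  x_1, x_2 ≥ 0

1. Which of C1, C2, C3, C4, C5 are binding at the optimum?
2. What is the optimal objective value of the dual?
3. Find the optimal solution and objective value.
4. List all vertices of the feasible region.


1. C4, C5
2. 138
3. x_1 = 6, x_2 = 9, z = 138
4. (0, 0), (12, 0), (6, 9), (4.333, 11.08), (0, 13.25)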